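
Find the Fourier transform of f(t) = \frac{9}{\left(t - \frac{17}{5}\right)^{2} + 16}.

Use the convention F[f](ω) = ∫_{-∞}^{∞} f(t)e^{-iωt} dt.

F(ω) = \frac{9 \pi e^{- \frac{17 i \omega}{5} - 4 \left|{\omega}\right|}}{4}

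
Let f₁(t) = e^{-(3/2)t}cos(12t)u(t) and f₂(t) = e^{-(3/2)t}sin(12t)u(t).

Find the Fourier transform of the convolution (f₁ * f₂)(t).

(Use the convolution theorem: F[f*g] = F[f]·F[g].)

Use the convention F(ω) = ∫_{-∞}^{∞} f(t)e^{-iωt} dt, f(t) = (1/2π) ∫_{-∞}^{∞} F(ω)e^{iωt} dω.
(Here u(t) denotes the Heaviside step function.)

F[f₁*f₂](ω) = \frac{96 \left(2 i \omega + 3\right)}{\left(\left(2 i \omega + 3\right)^{2} + 576\right)^{2}}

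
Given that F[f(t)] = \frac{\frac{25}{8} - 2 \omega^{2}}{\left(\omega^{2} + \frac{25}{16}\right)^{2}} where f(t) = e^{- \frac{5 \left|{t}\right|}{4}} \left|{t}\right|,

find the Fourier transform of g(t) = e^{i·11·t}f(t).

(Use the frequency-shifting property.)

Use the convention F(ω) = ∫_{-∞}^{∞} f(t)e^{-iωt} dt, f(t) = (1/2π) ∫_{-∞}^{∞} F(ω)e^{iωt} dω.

F[g](ω) = \frac{32 \left(25 - 16 \left(\omega - 11\right)^{2}\right)}{\left(16 \left(\omega - 11\right)^{2} + 25\right)^{2}}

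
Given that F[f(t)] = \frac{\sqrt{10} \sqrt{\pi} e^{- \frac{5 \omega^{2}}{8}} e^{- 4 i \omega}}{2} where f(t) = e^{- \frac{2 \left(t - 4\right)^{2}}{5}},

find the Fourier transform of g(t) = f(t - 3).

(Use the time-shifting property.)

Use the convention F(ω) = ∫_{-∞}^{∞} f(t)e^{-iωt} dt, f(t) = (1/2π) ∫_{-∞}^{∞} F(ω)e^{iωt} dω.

F[g](ω) = \frac{\sqrt{10} \sqrt{\pi} e^{- \frac{\omega \left(5 \omega + 56 i\right)}{8}}}{2}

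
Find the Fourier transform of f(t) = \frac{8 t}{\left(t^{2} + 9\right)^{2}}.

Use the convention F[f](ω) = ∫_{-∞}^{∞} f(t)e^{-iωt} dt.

F(ω) = - \frac{4 i \pi \omega e^{- 3 \left|{\omega}\right|}}{3}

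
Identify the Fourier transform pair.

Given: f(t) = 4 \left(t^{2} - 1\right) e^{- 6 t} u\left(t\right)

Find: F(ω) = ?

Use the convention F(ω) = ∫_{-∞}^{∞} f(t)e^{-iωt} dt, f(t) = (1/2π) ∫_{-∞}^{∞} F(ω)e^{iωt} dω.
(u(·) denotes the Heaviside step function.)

F(ω) = \frac{4 \left(2 i \omega - \left(i \omega + 6\right)^{3} + 12\right)}{\left(i \omega + 6\right)^{4}}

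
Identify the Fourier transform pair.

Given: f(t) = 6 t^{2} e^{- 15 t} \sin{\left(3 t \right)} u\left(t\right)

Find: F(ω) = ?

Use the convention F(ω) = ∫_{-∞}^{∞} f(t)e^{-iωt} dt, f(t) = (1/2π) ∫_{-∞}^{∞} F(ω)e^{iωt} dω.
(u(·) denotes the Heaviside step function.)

F(ω) = \frac{108 \left(\left(i \omega + 15\right)^{2} - 3\right)}{\left(\left(i \omega + 15\right)^{2} + 9\right)^{3}}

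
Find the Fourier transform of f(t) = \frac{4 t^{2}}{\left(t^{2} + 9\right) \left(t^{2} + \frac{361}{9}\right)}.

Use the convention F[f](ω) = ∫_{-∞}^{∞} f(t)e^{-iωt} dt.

F(ω) = - \frac{27 \pi e^{- 3 \left|{\omega}\right|}}{70} + \frac{57 \pi e^{- \frac{19 \left|{\omega}\right|}{3}}}{70}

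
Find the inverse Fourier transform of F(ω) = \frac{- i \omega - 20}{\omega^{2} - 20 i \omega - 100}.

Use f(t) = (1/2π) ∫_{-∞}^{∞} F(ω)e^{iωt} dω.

f(t) = \left(10 t + 1\right) e^{- 10 t} u\left(t\right)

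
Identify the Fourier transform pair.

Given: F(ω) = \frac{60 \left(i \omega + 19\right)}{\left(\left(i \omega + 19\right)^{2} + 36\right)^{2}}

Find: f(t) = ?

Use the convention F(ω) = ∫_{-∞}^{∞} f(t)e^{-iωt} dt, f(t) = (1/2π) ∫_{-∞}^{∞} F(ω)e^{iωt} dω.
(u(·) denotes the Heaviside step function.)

f(t) = 5 t e^{- 19 t} \sin{\left(6 t \right)} u\left(t\right)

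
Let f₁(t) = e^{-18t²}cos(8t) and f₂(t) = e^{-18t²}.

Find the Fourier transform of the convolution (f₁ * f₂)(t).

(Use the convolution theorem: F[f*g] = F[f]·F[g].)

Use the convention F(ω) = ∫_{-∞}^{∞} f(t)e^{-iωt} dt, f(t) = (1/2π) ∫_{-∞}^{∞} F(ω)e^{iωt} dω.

F[f₁*f₂](ω) = \frac{\pi \left(e^{\frac{4 \omega}{9}} + 1\right) e^{- \frac{\omega^{2}}{36} - \frac{2 \omega}{9} - \frac{8}{9}}}{36}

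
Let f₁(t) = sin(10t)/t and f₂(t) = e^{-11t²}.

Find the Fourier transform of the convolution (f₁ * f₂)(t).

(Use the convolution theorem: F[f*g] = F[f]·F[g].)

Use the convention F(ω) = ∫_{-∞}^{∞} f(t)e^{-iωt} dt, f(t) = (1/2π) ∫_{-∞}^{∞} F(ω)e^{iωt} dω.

F[f₁*f₂](ω) = \begin{cases} \frac{\sqrt{11} \pi^{\frac{3}{2}} e^{- \frac{\omega^{2}}{44}}}{11} & \text{for}\: \omega > -10 \wedge \omega < 10 \\0 & \text{otherwise} \end{cases}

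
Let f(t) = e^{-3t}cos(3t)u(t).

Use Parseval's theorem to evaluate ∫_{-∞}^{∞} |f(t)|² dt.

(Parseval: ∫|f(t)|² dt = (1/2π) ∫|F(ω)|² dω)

∫|f(t)|² dt = \frac{1}{8}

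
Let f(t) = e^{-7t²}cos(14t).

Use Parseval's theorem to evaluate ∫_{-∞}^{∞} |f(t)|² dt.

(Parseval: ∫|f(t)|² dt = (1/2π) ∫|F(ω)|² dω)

∫|f(t)|² dt = \frac{\sqrt{14} \sqrt{\pi} \left(1 + e^{14}\right)}{28 e^{14}}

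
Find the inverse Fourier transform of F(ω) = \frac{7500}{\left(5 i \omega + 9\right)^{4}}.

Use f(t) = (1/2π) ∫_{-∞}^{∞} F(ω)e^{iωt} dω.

f(t) = 2 t^{3} e^{- \frac{9 t}{5}} u\left(t\right)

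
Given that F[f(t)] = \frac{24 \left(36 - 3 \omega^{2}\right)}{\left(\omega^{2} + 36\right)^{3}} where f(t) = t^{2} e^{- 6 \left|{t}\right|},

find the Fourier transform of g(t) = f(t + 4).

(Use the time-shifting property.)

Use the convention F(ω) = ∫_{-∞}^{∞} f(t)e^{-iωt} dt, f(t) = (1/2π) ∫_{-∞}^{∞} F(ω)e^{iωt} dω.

F[g](ω) = \frac{72 \left(12 - \omega^{2}\right) e^{4 i \omega}}{\left(\omega^{2} + 36\right)^{3}}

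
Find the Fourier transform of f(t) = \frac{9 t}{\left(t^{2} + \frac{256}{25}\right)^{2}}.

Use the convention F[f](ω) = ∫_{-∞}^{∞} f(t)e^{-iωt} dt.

F(ω) = - \frac{45 i \pi \omega e^{- \frac{16 \left|{\omega}\right|}{5}}}{32}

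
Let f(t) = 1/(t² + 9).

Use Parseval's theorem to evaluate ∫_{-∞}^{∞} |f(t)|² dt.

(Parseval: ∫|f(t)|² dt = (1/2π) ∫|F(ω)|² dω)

∫|f(t)|² dt = \frac{\pi}{54}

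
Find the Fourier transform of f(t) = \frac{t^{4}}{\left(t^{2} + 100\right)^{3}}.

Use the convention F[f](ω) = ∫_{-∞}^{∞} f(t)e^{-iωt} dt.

F(ω) = \frac{\pi \left(100 \omega^{2} - 50 \left|{\omega}\right| + 3\right) e^{- 10 \left|{\omega}\right|}}{80}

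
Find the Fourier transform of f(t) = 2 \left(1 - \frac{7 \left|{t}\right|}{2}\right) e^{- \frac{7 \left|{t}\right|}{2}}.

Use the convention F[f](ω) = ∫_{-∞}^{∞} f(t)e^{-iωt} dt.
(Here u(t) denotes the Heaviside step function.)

F(ω) = \frac{448 \omega^{2}}{\left(4 \omega^{2} + 49\right)^{2}}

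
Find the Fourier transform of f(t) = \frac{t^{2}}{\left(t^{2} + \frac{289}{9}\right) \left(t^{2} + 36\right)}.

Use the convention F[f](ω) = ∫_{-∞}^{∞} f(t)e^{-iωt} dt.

F(ω) = \frac{54 \pi e^{- 6 \left|{\omega}\right|}}{35} - \frac{51 \pi e^{- \frac{17 \left|{\omega}\right|}{3}}}{35}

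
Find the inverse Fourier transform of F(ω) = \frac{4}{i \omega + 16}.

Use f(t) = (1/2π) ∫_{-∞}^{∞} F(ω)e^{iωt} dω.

f(t) = 4 e^{- 16 t} u\left(t\right)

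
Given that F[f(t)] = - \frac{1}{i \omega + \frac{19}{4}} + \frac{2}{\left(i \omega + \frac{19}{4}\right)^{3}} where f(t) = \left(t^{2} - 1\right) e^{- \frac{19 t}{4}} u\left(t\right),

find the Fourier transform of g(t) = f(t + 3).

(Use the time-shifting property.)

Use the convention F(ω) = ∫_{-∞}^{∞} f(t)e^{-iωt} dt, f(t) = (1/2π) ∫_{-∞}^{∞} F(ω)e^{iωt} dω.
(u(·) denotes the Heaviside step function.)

F[g](ω) = \frac{4 \left(128 i \omega - \left(4 i \omega + 19\right)^{3} + 608\right) e^{3 i \omega}}{\left(4 i \omega + 19\right)^{4}}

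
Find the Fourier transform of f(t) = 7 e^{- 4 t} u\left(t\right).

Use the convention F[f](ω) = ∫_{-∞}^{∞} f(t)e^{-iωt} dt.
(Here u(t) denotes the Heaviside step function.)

F(ω) = \frac{7}{i \omega + 4}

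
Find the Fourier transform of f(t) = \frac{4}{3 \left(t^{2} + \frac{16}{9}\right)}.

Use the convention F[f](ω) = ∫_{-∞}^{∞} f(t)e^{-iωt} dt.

F(ω) = \pi e^{- \frac{4 \left|{\omega}\right|}{3}}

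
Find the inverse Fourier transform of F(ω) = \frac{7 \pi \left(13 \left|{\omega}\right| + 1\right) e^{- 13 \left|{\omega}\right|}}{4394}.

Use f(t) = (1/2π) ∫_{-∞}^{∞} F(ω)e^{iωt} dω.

f(t) = \frac{7}{\left(t^{2} + 169\right)^{2}}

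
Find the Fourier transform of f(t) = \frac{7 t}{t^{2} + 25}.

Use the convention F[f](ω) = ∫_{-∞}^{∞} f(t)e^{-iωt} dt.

F(ω) = - 7 i \pi e^{- 5 \left|{\omega}\right|} \operatorname{sign}{\left(\omega \right)}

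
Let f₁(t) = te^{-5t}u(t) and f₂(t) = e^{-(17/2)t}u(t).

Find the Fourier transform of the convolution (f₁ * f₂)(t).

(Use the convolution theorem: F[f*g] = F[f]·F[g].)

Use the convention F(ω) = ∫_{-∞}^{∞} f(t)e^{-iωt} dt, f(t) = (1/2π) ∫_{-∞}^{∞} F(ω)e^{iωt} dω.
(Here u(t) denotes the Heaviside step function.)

F[f₁*f₂](ω) = \frac{2}{\left(i \omega + 5\right)^{2} \left(2 i \omega + 17\right)}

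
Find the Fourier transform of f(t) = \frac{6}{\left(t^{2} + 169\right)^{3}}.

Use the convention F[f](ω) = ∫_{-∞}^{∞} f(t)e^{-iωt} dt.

F(ω) = \frac{3 \pi \left(169 \omega^{2} + 39 \left|{\omega}\right| + 3\right) e^{- 13 \left|{\omega}\right|}}{1485172}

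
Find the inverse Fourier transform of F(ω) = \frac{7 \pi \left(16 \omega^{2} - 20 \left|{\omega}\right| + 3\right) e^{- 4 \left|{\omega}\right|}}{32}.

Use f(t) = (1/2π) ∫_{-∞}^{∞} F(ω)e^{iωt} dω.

f(t) = \frac{7 t^{4}}{\left(t^{2} + 16\right)^{3}}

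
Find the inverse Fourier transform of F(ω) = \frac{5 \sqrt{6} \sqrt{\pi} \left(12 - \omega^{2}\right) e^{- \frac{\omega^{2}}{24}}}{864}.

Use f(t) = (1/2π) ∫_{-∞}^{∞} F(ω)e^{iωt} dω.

f(t) = 5 t^{2} e^{- 6 t^{2}}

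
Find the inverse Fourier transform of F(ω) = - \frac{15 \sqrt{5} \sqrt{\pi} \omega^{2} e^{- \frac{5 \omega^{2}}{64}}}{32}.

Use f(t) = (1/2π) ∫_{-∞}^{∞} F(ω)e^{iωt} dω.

f(t) = 6 \left(\frac{64 t^{2}}{5} - 2\right) e^{- \frac{16 t^{2}}{5}}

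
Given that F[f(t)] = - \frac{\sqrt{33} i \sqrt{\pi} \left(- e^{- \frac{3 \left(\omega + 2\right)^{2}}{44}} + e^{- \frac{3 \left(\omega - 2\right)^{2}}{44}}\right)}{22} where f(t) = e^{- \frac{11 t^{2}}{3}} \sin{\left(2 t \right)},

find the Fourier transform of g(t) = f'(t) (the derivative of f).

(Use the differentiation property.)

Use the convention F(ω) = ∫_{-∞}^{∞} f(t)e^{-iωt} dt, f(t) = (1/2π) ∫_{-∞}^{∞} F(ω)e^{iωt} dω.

F[g](ω) = \frac{\sqrt{33} \sqrt{\pi} \omega \left(e^{\frac{6 \omega}{11}} - 1\right) e^{- \frac{3 \omega^{2}}{44} - \frac{3 \omega}{11} - \frac{3}{11}}}{22}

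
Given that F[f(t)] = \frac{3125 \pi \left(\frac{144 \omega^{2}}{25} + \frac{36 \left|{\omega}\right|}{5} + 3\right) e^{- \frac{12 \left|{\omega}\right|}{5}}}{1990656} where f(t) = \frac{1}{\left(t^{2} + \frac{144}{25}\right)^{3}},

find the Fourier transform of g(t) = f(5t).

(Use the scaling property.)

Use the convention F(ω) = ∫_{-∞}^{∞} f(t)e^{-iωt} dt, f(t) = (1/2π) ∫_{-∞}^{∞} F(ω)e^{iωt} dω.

F[g](ω) = \frac{\pi \left(48 \omega^{2} + 300 \left|{\omega}\right| + 625\right) e^{- \frac{12 \left|{\omega}\right|}{25}}}{663552}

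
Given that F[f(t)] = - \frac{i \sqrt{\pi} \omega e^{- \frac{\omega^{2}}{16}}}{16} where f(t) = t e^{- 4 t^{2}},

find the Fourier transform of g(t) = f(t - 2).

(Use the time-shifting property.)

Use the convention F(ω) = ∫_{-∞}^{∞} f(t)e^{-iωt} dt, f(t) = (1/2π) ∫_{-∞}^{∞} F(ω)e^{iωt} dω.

F[g](ω) = - \frac{i \sqrt{\pi} \omega e^{- \frac{\omega \left(\omega + 32 i\right)}{16}}}{16}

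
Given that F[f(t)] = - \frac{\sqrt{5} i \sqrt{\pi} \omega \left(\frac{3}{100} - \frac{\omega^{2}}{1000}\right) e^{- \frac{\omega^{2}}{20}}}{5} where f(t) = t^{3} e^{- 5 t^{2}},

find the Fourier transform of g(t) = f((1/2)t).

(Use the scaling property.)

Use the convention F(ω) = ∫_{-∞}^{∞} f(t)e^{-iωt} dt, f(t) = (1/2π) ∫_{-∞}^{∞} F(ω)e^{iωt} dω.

F[g](ω) = \frac{\sqrt{5} i \sqrt{\pi} \omega \left(2 \omega^{2} - 15\right) e^{- \frac{\omega^{2}}{5}}}{625}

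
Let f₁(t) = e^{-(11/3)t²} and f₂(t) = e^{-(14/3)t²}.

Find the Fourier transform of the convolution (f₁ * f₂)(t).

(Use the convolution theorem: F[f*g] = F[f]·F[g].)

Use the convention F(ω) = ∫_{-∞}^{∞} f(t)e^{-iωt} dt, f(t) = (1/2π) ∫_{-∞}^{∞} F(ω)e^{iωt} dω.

F[f₁*f₂](ω) = \frac{3 \sqrt{154} \pi e^{- \frac{75 \omega^{2}}{616}}}{154}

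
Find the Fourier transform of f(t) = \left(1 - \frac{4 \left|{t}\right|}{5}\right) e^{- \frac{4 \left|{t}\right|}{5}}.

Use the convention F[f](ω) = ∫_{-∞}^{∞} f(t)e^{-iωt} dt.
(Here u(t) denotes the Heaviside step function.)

F(ω) = \frac{2000 \omega^{2}}{\left(25 \omega^{2} + 16\right)^{2}}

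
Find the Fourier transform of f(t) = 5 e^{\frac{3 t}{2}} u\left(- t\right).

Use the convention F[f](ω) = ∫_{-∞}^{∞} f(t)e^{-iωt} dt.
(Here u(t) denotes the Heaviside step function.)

F(ω) = - \frac{10}{2 i \omega - 3}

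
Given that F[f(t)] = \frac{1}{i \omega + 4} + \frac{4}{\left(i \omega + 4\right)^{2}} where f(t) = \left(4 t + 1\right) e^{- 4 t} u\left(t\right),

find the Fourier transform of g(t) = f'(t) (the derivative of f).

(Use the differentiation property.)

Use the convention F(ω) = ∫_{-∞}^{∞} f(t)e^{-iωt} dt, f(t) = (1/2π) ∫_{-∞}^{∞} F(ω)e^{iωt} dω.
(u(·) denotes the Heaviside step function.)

F[g](ω) = \frac{\omega \left(\omega - 8 i\right)}{\omega^{2} - 8 i \omega - 16}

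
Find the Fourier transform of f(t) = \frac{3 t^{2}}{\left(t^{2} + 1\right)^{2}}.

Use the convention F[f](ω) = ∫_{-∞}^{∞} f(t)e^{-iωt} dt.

F(ω) = \frac{3 \pi \left(1 - \left|{\omega}\right|\right) e^{- \left|{\omega}\right|}}{2}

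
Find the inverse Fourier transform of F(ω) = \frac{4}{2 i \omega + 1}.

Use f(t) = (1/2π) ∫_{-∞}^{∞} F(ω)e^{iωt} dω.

f(t) = 2 e^{- \frac{t}{2}} u\left(t\right)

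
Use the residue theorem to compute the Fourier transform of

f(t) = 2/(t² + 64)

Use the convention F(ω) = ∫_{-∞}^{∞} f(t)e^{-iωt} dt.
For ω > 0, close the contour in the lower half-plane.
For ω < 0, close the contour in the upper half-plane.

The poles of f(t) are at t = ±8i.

Let g(z) = f(z)e^{-iωz}; for large |z| the factor e^{-iωz} decays in the lower half-plane when ω > 0 and in the upper half-plane when ω < 0.

Case ω > 0 (lower half-plane, clockwise contour ⇒ F(ω) = -2πi·ΣRes):
  Res_{z = - 8 i} g(z) = \frac{i e^{- 8 \omega}}{8}
  F(ω) = -2πi·ΣRes = \frac{\pi e^{- 8 \omega}}{4}

Case ω < 0 (upper half-plane, counterclockwise contour ⇒ F(ω) = +2πi·ΣRes):
  Res_{z = 8 i} g(z) = - \frac{i e^{8 \omega}}{8}
  F(ω) = 2πi·ΣRes = \frac{\pi e^{8 \omega}}{4}

Both cases combine into a single formula in |ω|:

F(ω) = \frac{\pi e^{- 8 \left|{\omega}\right|}}{4}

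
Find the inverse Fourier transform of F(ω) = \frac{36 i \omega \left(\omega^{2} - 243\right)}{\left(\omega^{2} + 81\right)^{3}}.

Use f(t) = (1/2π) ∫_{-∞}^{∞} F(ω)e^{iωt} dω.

f(t) = 9 t e^{- 9 \left|{t}\right|} \left|{t}\right|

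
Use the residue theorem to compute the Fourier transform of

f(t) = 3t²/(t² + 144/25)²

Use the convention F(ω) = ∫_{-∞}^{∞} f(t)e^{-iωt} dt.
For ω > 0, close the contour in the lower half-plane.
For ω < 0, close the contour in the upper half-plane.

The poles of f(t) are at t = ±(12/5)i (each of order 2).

Let g(z) = f(z)e^{-iωz}; for large |z| the factor e^{-iωz} decays in the lower half-plane when ω > 0 and in the upper half-plane when ω < 0.

Case ω > 0 (lower half-plane, clockwise contour ⇒ F(ω) = -2πi·ΣRes):
  Res_{z = - \frac{12 i}{5}} g(z) = \frac{i \left(5 - 12 \omega\right) e^{- \frac{12 \omega}{5}}}{16} (pole of order 2)
  F(ω) = -2πi·ΣRes = \frac{\pi \left(5 - 12 \omega\right) e^{- \frac{12 \omega}{5}}}{8}

Case ω < 0 (upper half-plane, counterclockwise contour ⇒ F(ω) = +2πi·ΣRes):
  Res_{z = \frac{12 i}{5}} g(z) = \frac{i \left(- 12 \omega - 5\right) e^{\frac{12 \omega}{5}}}{16} (pole of order 2)
  F(ω) = 2πi·ΣRes = \frac{\pi \left(12 \omega + 5\right) e^{\frac{12 \omega}{5}}}{8}

Both cases combine into a single formula in |ω|:

F(ω) = \frac{\pi \left(5 - 12 \left|{\omega}\right|\right) e^{- \frac{12 \left|{\omega}\right|}{5}}}{8}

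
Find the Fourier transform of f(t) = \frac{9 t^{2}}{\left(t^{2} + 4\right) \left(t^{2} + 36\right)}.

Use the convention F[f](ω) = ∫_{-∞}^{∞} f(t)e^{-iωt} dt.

F(ω) = \frac{9 \pi \left(3 - e^{4 \left|{\omega}\right|}\right) e^{- 6 \left|{\omega}\right|}}{16}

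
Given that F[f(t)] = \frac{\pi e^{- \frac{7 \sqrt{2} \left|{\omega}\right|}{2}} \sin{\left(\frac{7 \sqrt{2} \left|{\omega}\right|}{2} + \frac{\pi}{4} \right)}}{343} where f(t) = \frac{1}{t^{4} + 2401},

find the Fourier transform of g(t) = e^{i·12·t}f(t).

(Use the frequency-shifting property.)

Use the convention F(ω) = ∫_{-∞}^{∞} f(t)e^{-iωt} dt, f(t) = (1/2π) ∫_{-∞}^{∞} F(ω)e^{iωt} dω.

F[g](ω) = \frac{\pi e^{- \frac{7 \sqrt{2} \left|{\omega - 12}\right|}{2}} \sin{\left(\frac{7 \sqrt{2} \left|{\omega - 12}\right|}{2} + \frac{\pi}{4} \right)}}{343}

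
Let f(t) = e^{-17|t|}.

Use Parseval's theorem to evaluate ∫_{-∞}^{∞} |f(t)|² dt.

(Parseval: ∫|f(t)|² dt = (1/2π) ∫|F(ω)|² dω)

∫|f(t)|² dt = \frac{1}{17}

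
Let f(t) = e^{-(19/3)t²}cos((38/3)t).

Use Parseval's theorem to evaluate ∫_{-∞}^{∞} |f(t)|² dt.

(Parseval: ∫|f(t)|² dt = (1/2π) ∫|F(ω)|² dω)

∫|f(t)|² dt = \frac{\sqrt{114} \sqrt{\pi} \left(1 + e^{\frac{38}{3}}\right)}{76 e^{\frac{38}{3}}}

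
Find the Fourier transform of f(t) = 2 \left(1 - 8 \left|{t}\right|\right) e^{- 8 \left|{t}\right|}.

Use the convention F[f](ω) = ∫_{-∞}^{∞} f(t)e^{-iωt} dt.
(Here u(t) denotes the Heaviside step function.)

F(ω) = \frac{64 \omega^{2}}{\left(\omega^{2} + 64\right)^{2}}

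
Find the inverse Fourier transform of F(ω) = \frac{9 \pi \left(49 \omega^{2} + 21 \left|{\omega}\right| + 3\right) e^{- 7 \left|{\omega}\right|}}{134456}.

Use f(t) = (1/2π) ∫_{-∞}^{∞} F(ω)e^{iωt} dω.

f(t) = \frac{9}{\left(t^{2} + 49\right)^{3}}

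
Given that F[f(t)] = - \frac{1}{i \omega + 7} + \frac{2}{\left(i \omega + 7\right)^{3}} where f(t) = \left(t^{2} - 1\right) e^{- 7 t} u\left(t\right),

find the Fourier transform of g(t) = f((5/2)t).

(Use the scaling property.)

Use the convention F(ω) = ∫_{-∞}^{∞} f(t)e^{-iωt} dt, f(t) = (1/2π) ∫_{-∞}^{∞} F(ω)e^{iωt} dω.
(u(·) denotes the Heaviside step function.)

F[g](ω) = \frac{2 \left(100 i \omega - \left(2 i \omega + 35\right)^{3} + 1750\right)}{\left(2 i \omega + 35\right)^{4}}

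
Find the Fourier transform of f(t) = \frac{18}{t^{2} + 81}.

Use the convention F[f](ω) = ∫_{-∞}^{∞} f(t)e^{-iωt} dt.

F(ω) = 2 \pi e^{- 9 \left|{\omega}\right|}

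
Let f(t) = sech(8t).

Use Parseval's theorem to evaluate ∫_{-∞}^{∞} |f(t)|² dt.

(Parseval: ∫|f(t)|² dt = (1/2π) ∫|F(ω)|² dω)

∫|f(t)|² dt = \frac{1}{4}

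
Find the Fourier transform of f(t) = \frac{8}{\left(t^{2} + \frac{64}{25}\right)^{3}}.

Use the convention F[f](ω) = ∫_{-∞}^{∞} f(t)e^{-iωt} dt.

F(ω) = \frac{125 \pi \left(64 \omega^{2} + 120 \left|{\omega}\right| + 75\right) e^{- \frac{8 \left|{\omega}\right|}{5}}}{32768}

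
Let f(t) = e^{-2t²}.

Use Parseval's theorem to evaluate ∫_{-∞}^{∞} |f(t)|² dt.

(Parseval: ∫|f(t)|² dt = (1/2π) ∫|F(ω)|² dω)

∫|f(t)|² dt = \frac{\sqrt{\pi}}{2}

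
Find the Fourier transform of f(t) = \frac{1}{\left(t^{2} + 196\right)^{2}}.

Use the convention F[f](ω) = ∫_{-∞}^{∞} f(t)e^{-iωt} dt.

F(ω) = \frac{\pi \left(14 \left|{\omega}\right| + 1\right) e^{- 14 \left|{\omega}\right|}}{5488}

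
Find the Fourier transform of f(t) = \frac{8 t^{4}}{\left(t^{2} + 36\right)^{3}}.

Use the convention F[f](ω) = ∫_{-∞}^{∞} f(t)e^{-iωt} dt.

F(ω) = \frac{\pi \left(12 \omega^{2} - 10 \left|{\omega}\right| + 1\right) e^{- 6 \left|{\omega}\right|}}{2}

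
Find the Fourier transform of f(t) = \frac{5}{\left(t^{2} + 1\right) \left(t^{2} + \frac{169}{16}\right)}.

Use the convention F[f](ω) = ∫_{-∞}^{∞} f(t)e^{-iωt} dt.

F(ω) = \frac{80 \pi e^{- \left|{\omega}\right|}}{153} - \frac{320 \pi e^{- \frac{13 \left|{\omega}\right|}{4}}}{1989}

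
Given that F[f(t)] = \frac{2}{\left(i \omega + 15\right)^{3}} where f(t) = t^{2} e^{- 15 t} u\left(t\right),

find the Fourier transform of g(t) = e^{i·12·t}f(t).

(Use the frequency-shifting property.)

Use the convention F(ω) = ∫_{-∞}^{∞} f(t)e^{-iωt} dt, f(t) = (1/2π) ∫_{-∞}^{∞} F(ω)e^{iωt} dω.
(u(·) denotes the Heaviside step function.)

F[g](ω) = \frac{2}{\left(i \left(\omega - 12\right) + 15\right)^{3}}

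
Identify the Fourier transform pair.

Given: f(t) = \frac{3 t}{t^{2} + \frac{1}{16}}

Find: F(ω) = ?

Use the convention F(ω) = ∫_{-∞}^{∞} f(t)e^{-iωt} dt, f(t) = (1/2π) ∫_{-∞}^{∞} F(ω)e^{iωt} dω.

F(ω) = - 3 i \pi e^{- \frac{\left|{\omega}\right|}{4}} \operatorname{sign}{\left(\omega \right)}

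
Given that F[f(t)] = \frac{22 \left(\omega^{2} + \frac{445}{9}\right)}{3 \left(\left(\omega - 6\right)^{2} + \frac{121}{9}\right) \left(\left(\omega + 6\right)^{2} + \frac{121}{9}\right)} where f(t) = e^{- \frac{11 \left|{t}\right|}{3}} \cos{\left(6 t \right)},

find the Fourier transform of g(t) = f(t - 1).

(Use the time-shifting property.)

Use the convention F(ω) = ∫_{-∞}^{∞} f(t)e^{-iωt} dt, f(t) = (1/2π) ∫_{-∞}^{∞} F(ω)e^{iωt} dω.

F[g](ω) = \frac{66 \left(9 \omega^{2} + 445\right) e^{- i \omega}}{81 \omega^{4} - 3654 \omega^{2} + 198025}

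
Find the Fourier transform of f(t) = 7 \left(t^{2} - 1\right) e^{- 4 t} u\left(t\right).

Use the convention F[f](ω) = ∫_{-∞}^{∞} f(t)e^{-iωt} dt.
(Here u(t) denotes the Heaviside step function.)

F(ω) = \frac{7 \left(2 i \omega - \left(i \omega + 4\right)^{3} + 8\right)}{\left(i \omega + 4\right)^{4}}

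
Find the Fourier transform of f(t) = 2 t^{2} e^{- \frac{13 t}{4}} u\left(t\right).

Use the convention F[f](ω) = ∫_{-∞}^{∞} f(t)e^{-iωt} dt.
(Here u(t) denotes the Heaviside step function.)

F(ω) = \frac{256}{\left(4 i \omega + 13\right)^{3}}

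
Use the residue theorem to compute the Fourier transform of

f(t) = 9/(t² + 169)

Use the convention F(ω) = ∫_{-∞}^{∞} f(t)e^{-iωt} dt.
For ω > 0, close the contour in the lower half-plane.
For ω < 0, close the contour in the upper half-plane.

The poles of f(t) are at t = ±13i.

Let g(z) = f(z)e^{-iωz}; for large |z| the factor e^{-iωz} decays in the lower half-plane when ω > 0 and in the upper half-plane when ω < 0.

Case ω > 0 (lower half-plane, clockwise contour ⇒ F(ω) = -2πi·ΣRes):
  Res_{z = - 13 i} g(z) = \frac{9 i e^{- 13 \omega}}{26}
  F(ω) = -2πi·ΣRes = \frac{9 \pi e^{- 13 \omega}}{13}

Case ω < 0 (upper half-plane, counterclockwise contour ⇒ F(ω) = +2πi·ΣRes):
  Res_{z = 13 i} g(z) = - \frac{9 i e^{13 \omega}}{26}
  F(ω) = 2πi·ΣRes = \frac{9 \pi e^{13 \omega}}{13}

Both cases combine into a single formula in |ω|:

F(ω) = \frac{9 \pi e^{- 13 \left|{\omega}\right|}}{13}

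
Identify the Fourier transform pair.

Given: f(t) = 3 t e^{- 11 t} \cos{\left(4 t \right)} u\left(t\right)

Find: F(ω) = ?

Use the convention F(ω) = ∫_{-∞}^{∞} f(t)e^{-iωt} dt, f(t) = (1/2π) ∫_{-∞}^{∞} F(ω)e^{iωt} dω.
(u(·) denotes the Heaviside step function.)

F(ω) = \frac{3 \left(\left(i \omega + 11\right)^{2} - 16\right)}{\left(\left(i \omega + 11\right)^{2} + 16\right)^{2}}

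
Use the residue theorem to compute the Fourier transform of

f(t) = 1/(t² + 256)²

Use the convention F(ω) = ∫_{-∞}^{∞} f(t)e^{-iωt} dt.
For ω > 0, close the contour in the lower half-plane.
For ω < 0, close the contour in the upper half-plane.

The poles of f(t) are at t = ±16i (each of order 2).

Let g(z) = f(z)e^{-iωz}; for large |z| the factor e^{-iωz} decays in the lower half-plane when ω > 0 and in the upper half-plane when ω < 0.

Case ω > 0 (lower half-plane, clockwise contour ⇒ F(ω) = -2πi·ΣRes):
  Res_{z = - 16 i} g(z) = \frac{i \left(16 \omega + 1\right) e^{- 16 \omega}}{16384} (pole of order 2)
  F(ω) = -2πi·ΣRes = \frac{\pi \left(16 \omega + 1\right) e^{- 16 \omega}}{8192}

Case ω < 0 (upper half-plane, counterclockwise contour ⇒ F(ω) = +2πi·ΣRes):
  Res_{z = 16 i} g(z) = \frac{i \left(16 \omega - 1\right) e^{16 \omega}}{16384} (pole of order 2)
  F(ω) = 2πi·ΣRes = \frac{\pi \left(1 - 16 \omega\right) e^{16 \omega}}{8192}

Both cases combine into a single formula in |ω|:

F(ω) = \frac{\pi \left(16 \left|{\omega}\right| + 1\right) e^{- 16 \left|{\omega}\right|}}{8192}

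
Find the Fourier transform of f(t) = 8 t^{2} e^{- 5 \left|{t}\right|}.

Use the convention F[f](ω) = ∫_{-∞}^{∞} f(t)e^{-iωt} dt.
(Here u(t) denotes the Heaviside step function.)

F(ω) = \frac{160 \left(25 - 3 \omega^{2}\right)}{\left(\omega^{2} + 25\right)^{3}}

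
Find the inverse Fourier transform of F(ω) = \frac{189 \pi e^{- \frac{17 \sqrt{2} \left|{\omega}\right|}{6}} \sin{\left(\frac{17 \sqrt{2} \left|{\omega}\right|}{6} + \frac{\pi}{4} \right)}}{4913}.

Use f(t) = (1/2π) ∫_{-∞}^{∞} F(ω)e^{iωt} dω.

f(t) = \frac{7}{t^{4} + \frac{83521}{81}}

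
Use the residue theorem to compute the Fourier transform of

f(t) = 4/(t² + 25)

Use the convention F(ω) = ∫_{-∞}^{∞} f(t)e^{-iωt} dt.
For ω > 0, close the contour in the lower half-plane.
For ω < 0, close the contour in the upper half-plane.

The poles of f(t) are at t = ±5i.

Let g(z) = f(z)e^{-iωz}; for large |z| the factor e^{-iωz} decays in the lower half-plane when ω > 0 and in the upper half-plane when ω < 0.

Case ω > 0 (lower half-plane, clockwise contour ⇒ F(ω) = -2πi·ΣRes):
  Res_{z = - 5 i} g(z) = \frac{2 i e^{- 5 \omega}}{5}
  F(ω) = -2πi·ΣRes = \frac{4 \pi e^{- 5 \omega}}{5}

Case ω < 0 (upper half-plane, counterclockwise contour ⇒ F(ω) = +2πi·ΣRes):
  Res_{z = 5 i} g(z) = - \frac{2 i e^{5 \omega}}{5}
  F(ω) = 2πi·ΣRes = \frac{4 \pi e^{5 \omega}}{5}

Both cases combine into a single formula in |ω|:

F(ω) = \frac{4 \pi e^{- 5 \left|{\omega}\right|}}{5}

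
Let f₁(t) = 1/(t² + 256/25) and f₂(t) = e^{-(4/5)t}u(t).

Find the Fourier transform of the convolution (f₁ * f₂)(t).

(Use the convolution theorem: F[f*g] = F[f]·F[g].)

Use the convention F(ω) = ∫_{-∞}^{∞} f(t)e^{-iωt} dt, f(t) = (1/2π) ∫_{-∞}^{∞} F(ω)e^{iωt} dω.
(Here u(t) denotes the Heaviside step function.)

F[f₁*f₂](ω) = \frac{25 \pi e^{- \frac{16 \left|{\omega}\right|}{5}}}{16 \left(5 i \omega + 4\right)}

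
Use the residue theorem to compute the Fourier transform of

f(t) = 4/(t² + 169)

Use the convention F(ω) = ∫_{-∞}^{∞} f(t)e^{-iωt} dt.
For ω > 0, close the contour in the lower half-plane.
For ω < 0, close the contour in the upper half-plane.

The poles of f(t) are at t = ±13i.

Let g(z) = f(z)e^{-iωz}; for large |z| the factor e^{-iωz} decays in the lower half-plane when ω > 0 and in the upper half-plane when ω < 0.

Case ω > 0 (lower half-plane, clockwise contour ⇒ F(ω) = -2πi·ΣRes):
  Res_{z = - 13 i} g(z) = \frac{2 i e^{- 13 \omega}}{13}
  F(ω) = -2πi·ΣRes = \frac{4 \pi e^{- 13 \omega}}{13}

Case ω < 0 (upper half-plane, counterclockwise contour ⇒ F(ω) = +2πi·ΣRes):
  Res_{z = 13 i} g(z) = - \frac{2 i e^{13 \omega}}{13}
  F(ω) = 2πi·ΣRes = \frac{4 \pi e^{13 \omega}}{13}

Both cases combine into a single formula in |ω|:

F(ω) = \frac{4 \pi e^{- 13 \left|{\omega}\right|}}{13}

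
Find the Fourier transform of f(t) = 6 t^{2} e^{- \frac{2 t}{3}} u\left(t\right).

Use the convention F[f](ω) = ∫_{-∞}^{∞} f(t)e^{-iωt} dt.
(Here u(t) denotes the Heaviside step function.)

F(ω) = \frac{324}{\left(3 i \omega + 2\right)^{3}}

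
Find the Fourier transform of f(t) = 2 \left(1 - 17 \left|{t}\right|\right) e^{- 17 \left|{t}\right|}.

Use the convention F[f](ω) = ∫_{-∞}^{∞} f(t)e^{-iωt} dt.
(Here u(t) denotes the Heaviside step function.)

F(ω) = \frac{136 \omega^{2}}{\left(\omega^{2} + 289\right)^{2}}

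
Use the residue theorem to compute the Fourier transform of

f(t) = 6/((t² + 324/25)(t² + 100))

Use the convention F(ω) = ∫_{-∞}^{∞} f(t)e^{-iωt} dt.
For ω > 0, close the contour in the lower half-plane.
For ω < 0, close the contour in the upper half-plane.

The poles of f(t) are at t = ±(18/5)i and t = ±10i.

Let g(z) = f(z)e^{-iωz}; for large |z| the factor e^{-iωz} decays in the lower half-plane when ω > 0 and in the upper half-plane when ω < 0.

Case ω > 0 (lower half-plane, clockwise contour ⇒ F(ω) = -2πi·ΣRes):
  Res_{z = - \frac{18 i}{5}} g(z) = \frac{125 i e^{- \frac{18 \omega}{5}}}{13056}
  Res_{z = - 10 i} g(z) = - \frac{15 i e^{- 10 \omega}}{4352}
  F(ω) = -2πi·ΣRes = - \frac{15 \pi e^{- 10 \omega}}{2176} + \frac{125 \pi e^{- \frac{18 \omega}{5}}}{6528}

Case ω < 0 (upper half-plane, counterclockwise contour ⇒ F(ω) = +2πi·ΣRes):
  Res_{z = \frac{18 i}{5}} g(z) = - \frac{125 i e^{\frac{18 \omega}{5}}}{13056}
  Res_{z = 10 i} g(z) = \frac{15 i e^{10 \omega}}{4352}
  F(ω) = 2πi·ΣRes = \frac{5 \pi \left(25 e^{\frac{18 \omega}{5}} - 9 e^{10 \omega}\right)}{6528}

Both cases combine into a single formula in |ω|:

F(ω) = - \frac{15 \pi e^{- 10 \left|{\omega}\right|}}{2176} + \frac{125 \pi e^{- \frac{18 \left|{\omega}\right|}{5}}}{6528}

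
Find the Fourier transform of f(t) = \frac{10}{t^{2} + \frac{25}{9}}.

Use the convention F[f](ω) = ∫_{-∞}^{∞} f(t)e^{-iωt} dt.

F(ω) = 6 \pi e^{- \frac{5 \left|{\omega}\right|}{3}}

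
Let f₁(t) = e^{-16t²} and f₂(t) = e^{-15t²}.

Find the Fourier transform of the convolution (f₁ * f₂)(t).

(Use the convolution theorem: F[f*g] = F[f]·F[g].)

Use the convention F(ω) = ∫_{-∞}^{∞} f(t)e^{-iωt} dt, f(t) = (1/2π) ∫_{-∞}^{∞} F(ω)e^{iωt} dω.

F[f₁*f₂](ω) = \frac{\sqrt{15} \pi e^{- \frac{31 \omega^{2}}{960}}}{60}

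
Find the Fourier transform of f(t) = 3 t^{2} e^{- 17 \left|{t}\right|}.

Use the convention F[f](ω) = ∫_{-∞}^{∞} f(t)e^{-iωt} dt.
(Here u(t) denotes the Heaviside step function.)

F(ω) = \frac{204 \left(289 - 3 \omega^{2}\right)}{\left(\omega^{2} + 289\right)^{3}}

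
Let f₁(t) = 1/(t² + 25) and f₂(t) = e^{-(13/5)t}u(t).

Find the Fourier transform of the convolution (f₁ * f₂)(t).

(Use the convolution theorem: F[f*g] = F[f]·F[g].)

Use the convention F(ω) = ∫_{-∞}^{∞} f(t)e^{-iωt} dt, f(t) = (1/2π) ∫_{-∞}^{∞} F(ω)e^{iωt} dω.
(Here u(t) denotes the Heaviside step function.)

F[f₁*f₂](ω) = \frac{\pi e^{- 5 \left|{\omega}\right|}}{5 i \omega + 13}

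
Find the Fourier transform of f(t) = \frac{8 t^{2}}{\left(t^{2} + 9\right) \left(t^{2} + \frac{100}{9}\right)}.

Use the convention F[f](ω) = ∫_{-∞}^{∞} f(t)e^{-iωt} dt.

F(ω) = - \frac{216 \pi e^{- 3 \left|{\omega}\right|}}{19} + \frac{240 \pi e^{- \frac{10 \left|{\omega}\right|}{3}}}{19}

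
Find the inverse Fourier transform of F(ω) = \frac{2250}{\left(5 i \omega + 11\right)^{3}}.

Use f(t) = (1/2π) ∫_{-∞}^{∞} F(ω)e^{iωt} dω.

f(t) = 9 t^{2} e^{- \frac{11 t}{5}} u\left(t\right)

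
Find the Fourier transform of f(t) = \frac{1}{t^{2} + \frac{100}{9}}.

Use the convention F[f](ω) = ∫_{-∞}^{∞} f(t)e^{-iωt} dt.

F(ω) = \frac{3 \pi e^{- \frac{10 \left|{\omega}\right|}{3}}}{10}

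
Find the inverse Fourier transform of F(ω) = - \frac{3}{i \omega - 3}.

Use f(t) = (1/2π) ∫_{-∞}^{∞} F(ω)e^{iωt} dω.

f(t) = 3 e^{3 t} u\left(- t\right)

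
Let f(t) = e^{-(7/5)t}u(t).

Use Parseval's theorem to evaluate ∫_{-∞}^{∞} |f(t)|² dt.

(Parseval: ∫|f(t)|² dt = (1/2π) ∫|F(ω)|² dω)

∫|f(t)|² dt = \frac{5}{14}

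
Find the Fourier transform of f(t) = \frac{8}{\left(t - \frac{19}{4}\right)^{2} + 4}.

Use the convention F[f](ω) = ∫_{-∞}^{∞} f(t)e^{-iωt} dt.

F(ω) = 4 \pi e^{- \frac{19 i \omega}{4} - 2 \left|{\omega}\right|}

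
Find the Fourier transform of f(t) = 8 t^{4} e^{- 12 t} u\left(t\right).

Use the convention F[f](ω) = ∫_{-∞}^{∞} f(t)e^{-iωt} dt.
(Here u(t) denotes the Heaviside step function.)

F(ω) = \frac{192}{\left(i \omega + 12\right)^{5}}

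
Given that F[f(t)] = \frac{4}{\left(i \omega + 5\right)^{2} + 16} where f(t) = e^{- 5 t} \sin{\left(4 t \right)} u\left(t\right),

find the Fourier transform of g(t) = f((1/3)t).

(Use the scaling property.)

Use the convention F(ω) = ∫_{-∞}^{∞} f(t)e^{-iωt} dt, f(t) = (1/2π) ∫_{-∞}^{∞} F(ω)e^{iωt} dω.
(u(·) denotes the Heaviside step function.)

F[g](ω) = \frac{12}{\left(3 i \omega + 5\right)^{2} + 16}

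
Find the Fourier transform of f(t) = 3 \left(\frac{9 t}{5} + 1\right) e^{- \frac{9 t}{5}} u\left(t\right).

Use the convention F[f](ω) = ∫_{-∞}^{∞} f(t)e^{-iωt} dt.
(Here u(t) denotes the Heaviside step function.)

F(ω) = \frac{15 \left(- 5 i \omega - 18\right)}{25 \omega^{2} - 90 i \omega - 81}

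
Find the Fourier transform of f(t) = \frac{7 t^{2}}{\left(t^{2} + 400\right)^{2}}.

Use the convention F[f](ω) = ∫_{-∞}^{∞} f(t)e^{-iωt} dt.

F(ω) = \frac{7 \pi \left(1 - 20 \left|{\omega}\right|\right) e^{- 20 \left|{\omega}\right|}}{40}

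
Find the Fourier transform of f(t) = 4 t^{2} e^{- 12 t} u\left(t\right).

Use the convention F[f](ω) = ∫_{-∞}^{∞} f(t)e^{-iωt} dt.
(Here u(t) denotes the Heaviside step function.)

F(ω) = \frac{8}{\left(i \omega + 12\right)^{3}}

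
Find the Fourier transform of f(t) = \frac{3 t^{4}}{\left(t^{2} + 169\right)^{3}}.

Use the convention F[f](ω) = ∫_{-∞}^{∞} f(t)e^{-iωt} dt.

F(ω) = \frac{3 \pi \left(169 \omega^{2} - 65 \left|{\omega}\right| + 3\right) e^{- 13 \left|{\omega}\right|}}{104}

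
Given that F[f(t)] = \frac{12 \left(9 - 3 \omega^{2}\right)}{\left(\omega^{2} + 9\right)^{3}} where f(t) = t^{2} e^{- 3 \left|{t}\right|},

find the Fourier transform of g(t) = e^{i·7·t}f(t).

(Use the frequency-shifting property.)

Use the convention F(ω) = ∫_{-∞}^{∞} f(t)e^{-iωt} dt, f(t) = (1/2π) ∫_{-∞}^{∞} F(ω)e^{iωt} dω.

F[g](ω) = \frac{36 \left(3 - \left(\omega - 7\right)^{2}\right)}{\left(\left(\omega - 7\right)^{2} + 9\right)^{3}}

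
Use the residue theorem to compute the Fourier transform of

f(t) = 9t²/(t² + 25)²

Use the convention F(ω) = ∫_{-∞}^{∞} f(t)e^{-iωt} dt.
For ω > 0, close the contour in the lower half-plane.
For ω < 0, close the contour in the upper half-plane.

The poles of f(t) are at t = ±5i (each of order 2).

Let g(z) = f(z)e^{-iωz}; for large |z| the factor e^{-iωz} decays in the lower half-plane when ω > 0 and in the upper half-plane when ω < 0.

Case ω > 0 (lower half-plane, clockwise contour ⇒ F(ω) = -2πi·ΣRes):
  Res_{z = - 5 i} g(z) = \frac{9 i \left(1 - 5 \omega\right) e^{- 5 \omega}}{20} (pole of order 2)
  F(ω) = -2πi·ΣRes = \frac{9 \pi \left(1 - 5 \omega\right) e^{- 5 \omega}}{10}

Case ω < 0 (upper half-plane, counterclockwise contour ⇒ F(ω) = +2πi·ΣRes):
  Res_{z = 5 i} g(z) = \frac{9 i \left(- 5 \omega - 1\right) e^{5 \omega}}{20} (pole of order 2)
  F(ω) = 2πi·ΣRes = \frac{9 \pi \left(5 \omega + 1\right) e^{5 \omega}}{10}

Both cases combine into a single formula in |ω|:

F(ω) = \frac{9 \pi \left(1 - 5 \left|{\omega}\right|\right) e^{- 5 \left|{\omega}\right|}}{10}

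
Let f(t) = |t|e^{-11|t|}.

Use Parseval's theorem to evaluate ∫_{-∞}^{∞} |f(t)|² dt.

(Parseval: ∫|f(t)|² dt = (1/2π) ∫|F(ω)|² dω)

∫|f(t)|² dt = \frac{1}{2662}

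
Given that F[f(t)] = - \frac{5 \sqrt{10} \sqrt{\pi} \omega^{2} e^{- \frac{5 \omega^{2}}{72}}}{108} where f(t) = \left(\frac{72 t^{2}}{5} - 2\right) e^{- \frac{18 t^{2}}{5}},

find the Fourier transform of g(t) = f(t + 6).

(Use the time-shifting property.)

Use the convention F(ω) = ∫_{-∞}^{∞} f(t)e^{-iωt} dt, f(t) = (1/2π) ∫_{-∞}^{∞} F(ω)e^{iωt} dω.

F[g](ω) = - \frac{5 \sqrt{10} \sqrt{\pi} \omega^{2} e^{- \frac{\omega \left(5 \omega - 432 i\right)}{72}}}{108}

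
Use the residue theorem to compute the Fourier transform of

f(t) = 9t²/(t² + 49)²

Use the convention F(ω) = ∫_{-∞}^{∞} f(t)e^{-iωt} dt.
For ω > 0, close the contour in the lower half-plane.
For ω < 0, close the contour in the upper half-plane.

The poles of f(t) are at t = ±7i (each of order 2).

Let g(z) = f(z)e^{-iωz}; for large |z| the factor e^{-iωz} decays in the lower half-plane when ω > 0 and in the upper half-plane when ω < 0.

Case ω > 0 (lower half-plane, clockwise contour ⇒ F(ω) = -2πi·ΣRes):
  Res_{z = - 7 i} g(z) = \frac{9 i \left(1 - 7 \omega\right) e^{- 7 \omega}}{28} (pole of order 2)
  F(ω) = -2πi·ΣRes = \frac{9 \pi \left(1 - 7 \omega\right) e^{- 7 \omega}}{14}

Case ω < 0 (upper half-plane, counterclockwise contour ⇒ F(ω) = +2πi·ΣRes):
  Res_{z = 7 i} g(z) = \frac{9 i \left(- 7 \omega - 1\right) e^{7 \omega}}{28} (pole of order 2)
  F(ω) = 2πi·ΣRes = \frac{9 \pi \left(7 \omega + 1\right) e^{7 \omega}}{14}

Both cases combine into a single formula in |ω|:

F(ω) = \frac{9 \pi \left(1 - 7 \left|{\omega}\right|\right) e^{- 7 \left|{\omega}\right|}}{14}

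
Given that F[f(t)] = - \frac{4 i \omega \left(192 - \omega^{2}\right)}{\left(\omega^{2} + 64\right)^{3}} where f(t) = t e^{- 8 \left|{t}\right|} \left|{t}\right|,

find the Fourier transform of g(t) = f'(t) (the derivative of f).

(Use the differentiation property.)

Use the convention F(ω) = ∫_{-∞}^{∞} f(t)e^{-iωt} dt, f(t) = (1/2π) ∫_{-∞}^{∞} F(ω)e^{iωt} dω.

F[g](ω) = \frac{4 \omega^{2} \left(192 - \omega^{2}\right)}{\left(\omega^{2} + 64\right)^{3}}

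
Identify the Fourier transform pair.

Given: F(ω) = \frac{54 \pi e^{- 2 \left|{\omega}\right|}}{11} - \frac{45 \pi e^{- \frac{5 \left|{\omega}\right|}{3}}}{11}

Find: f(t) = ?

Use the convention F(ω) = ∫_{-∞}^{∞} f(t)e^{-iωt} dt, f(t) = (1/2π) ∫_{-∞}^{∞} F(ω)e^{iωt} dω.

f(t) = \frac{3 t^{2}}{\left(t^{2} + \frac{25}{9}\right) \left(t^{2} + 4\right)}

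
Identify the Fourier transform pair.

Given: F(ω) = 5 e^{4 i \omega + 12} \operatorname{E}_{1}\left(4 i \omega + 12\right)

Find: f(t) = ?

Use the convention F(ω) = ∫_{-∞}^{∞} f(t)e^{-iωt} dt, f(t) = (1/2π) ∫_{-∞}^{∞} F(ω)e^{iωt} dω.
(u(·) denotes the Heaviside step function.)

f(t) = \frac{5 e^{- 3 t} u\left(t\right)}{t + 4}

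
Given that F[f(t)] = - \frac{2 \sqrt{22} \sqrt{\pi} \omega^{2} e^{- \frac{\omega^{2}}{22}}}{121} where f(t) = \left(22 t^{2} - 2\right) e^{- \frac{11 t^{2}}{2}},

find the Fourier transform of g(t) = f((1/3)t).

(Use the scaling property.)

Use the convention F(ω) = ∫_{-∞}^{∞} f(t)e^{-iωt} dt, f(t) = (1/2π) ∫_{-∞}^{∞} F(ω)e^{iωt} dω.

F[g](ω) = - \frac{54 \sqrt{22} \sqrt{\pi} \omega^{2} e^{- \frac{9 \omega^{2}}{22}}}{121}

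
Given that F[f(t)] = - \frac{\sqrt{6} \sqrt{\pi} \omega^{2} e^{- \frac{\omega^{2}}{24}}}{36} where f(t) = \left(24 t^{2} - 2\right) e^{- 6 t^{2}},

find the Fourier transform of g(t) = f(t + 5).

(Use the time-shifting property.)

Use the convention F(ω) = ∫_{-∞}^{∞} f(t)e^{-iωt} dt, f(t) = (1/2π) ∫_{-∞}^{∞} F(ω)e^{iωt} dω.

F[g](ω) = - \frac{\sqrt{6} \sqrt{\pi} \omega^{2} e^{- \frac{\omega \left(\omega - 120 i\right)}{24}}}{36}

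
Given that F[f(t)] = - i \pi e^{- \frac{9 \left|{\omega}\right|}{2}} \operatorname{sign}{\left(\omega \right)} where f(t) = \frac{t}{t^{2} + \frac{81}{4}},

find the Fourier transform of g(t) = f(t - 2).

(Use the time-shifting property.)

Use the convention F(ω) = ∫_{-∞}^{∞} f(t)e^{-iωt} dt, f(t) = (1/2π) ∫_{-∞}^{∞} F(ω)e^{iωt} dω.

F[g](ω) = - i \pi e^{- 2 i \omega} e^{- \frac{9 \left|{\omega}\right|}{2}} \operatorname{sign}{\left(\omega \right)}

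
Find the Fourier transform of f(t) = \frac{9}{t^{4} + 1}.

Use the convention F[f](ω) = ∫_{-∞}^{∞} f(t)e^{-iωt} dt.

F(ω) = 9 \pi e^{- \frac{\sqrt{2} \left|{\omega}\right|}{2}} \sin{\left(\frac{\sqrt{2} \left|{\omega}\right|}{2} + \frac{\pi}{4} \right)}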